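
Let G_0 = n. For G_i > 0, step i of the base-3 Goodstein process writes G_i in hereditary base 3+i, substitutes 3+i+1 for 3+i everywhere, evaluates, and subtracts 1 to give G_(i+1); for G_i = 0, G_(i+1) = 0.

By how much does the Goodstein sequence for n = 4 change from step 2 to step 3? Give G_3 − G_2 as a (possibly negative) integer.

4 —HB3→ 3 + 1 —bump→ 4 + 1 = 5 —(−1)→ 4
4 —HB4→ 4 —bump→ 5 = 5 —(−1)→ 4
4 —HB5→ 4 —bump→ 4 = 4 —(−1)→ 3

-1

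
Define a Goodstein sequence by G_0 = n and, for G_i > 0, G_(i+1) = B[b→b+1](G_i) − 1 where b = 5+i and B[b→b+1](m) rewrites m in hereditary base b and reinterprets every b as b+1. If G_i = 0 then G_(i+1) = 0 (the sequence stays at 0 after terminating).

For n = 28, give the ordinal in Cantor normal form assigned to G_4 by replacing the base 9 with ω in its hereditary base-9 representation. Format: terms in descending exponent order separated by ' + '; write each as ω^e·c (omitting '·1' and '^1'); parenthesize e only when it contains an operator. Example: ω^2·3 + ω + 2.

ω·8 + 8

G_0=28  [base 5] 5^2 + 3  →[5↦6]→  6^2 + 3 = 39  −1 ⇒ G_1=38
G_1=38  [base 6] 6^2 + 2  →[6↦7]→  7^2 + 2 = 51  −1 ⇒ G_2=50
G_2=50  [base 7] 7^2 + 1  →[7↦8]→  8^2 + 1 = 65  −1 ⇒ G_3=64
G_3=64  [base 8] 8^2  →[8↦9]→  9^2 = 81  −1 ⇒ G_4=80
G_4=80  [base 9] 8·9 + 8  →[9↦10]→  8·10 + 8 = 88  −1 ⇒ G_5=87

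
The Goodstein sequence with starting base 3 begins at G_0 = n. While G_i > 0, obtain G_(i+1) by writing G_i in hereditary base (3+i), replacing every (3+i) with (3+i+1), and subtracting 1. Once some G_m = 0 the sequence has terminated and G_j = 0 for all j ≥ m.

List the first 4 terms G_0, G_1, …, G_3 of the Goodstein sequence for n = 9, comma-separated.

9, 15, 17, 19

step 0: 9 = 3^2; sub 4 for 3: 4^2; = 16; G_1 = 16−1 = 15
step 1: 15 = 3·4 + 3; sub 5 for 4: 3·5 + 3; = 18; G_2 = 18−1 = 17
step 2: 17 = 3·5 + 2; sub 6 for 5: 3·6 + 2; = 20; G_3 = 20−1 = 19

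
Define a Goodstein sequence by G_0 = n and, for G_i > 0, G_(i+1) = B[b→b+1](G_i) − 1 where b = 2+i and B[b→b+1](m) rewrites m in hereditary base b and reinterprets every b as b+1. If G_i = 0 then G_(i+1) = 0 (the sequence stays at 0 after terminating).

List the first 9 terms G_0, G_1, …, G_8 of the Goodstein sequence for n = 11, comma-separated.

11, 84, 1027, 15627, 279937, 5764801, 134217727, 2749609302, 70077777775

[0] 11 ≡ 2^(2 + 1) + 2 + 1 (base 2). Lift 3: 85. −1: 84.
[1] 84 ≡ 3^(3 + 1) + 3 (base 3). Lift 4: 1028. −1: 1027.
[2] 1027 ≡ 4^(4 + 1) + 3 (base 4). Lift 5: 15628. −1: 15627.
[3] 15627 ≡ 5^(5 + 1) + 2 (base 5). Lift 6: 279938. −1: 279937.
[4] 279937 ≡ 6^(6 + 1) + 1 (base 6). Lift 7: 5764802. −1: 5764801.
[5] 5764801 ≡ 7^(7 + 1) (base 7). Lift 8: 134217728. −1: 134217727.
[6] 134217727 ≡ 7·8^8 + 7·8^7 + 7·8^6 + 7·8^5 + 7·8^4 + 7·8^3 + 7·8^2 + 7·8 + 7 (base 8). Lift 9: 2749609303. −1: 2749609302.
[7] 2749609302 ≡ 7·9^9 + 7·9^7 + 7·9^6 + 7·9^5 + 7·9^4 + 7·9^3 + 7·9^2 + 7·9 + 6 (base 9). Lift 10: 70077777776. −1: 70077777775.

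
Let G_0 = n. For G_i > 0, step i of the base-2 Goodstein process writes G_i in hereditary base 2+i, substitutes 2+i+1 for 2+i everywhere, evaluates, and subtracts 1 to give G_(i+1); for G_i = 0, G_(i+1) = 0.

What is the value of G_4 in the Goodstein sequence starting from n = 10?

279935

i=0: 10 = 2^(2 + 1) + 2 (b=2); 2→3: 3^(3 + 1) + 3 = 84; 84−1 = 83
i=1: 83 = 3^(3 + 1) + 2 (b=3); 3→4: 4^(4 + 1) + 2 = 1026; 1026−1 = 1025
i=2: 1025 = 4^(4 + 1) + 1 (b=4); 4→5: 5^(5 + 1) + 1 = 15626; 15626−1 = 15625
i=3: 15625 = 5^(5 + 1) (b=5); 5→6: 6^(6 + 1) = 279936; 279936−1 = 279935
i=4: 279935 = 5·6^6 + 5·6^5 + 5·6^4 + 5·6^3 + 5·6^2 + 5·6 + 5 (b=6); 6→7: 5·7^7 + 5·7^5 + 5·7^4 + 5·7^3 + 5·7^2 + 5·7 + 5 = 4215755; 4215755−1 = 4215754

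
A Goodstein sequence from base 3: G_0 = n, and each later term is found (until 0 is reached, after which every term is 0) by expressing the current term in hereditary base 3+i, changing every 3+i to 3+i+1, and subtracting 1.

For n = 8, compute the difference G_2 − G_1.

step 0: 8 = 2·3 + 2; sub 4 for 3: 2·4 + 2; = 10; G_1 = 10−1 = 9
step 1: 9 = 2·4 + 1; sub 5 for 4: 2·5 + 1; = 11; G_2 = 11−1 = 10

1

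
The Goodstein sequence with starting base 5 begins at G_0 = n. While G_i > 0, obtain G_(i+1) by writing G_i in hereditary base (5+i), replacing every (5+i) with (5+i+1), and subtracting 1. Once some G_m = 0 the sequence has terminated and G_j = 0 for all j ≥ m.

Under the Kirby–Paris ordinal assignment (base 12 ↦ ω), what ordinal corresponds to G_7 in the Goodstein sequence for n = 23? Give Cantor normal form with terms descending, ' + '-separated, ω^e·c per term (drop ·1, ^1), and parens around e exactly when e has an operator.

ω·3 + 5

G_0 = 23. HB_5(23) = 4·5 + 3. Bump = 27. G_1 = 26.
G_1 = 26. HB_6(26) = 4·6 + 2. Bump = 30. G_2 = 29.
G_2 = 29. HB_7(29) = 4·7 + 1. Bump = 33. G_3 = 32.
G_3 = 32. HB_8(32) = 4·8. Bump = 36. G_4 = 35.
G_4 = 35. HB_9(35) = 3·9 + 8. Bump = 38. G_5 = 37.
G_5 = 37. HB_10(37) = 3·10 + 7. Bump = 40. G_6 = 39.
G_6 = 39. HB_11(39) = 3·11 + 6. Bump = 42. G_7 = 41.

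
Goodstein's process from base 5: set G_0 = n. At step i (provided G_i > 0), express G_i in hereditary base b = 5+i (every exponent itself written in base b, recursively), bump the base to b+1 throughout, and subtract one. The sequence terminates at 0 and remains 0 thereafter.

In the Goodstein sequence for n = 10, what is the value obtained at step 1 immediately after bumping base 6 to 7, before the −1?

12

(0) 10|_5 = 2·5 ↦ 2·6|_6 = 12 ⇒ 11
(1) 11|_6 = 6 + 5 ↦ 7 + 5|_7 = 12 ⇒ 11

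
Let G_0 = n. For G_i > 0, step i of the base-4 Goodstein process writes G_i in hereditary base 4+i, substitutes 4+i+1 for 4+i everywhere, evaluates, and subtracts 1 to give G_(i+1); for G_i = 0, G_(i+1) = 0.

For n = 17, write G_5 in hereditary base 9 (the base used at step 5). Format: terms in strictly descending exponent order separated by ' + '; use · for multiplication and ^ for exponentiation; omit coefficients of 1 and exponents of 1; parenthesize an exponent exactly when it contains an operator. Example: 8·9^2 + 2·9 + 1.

17 —HB4→ 4^2 + 1 —bump→ 5^2 + 1 = 26 —(−1)→ 25
25 —HB5→ 5^2 —bump→ 6^2 = 36 —(−1)→ 35
35 —HB6→ 5·6 + 5 —bump→ 5·7 + 5 = 40 —(−1)→ 39
39 —HB7→ 5·7 + 4 —bump→ 5·8 + 4 = 44 —(−1)→ 43
43 —HB8→ 5·8 + 3 —bump→ 5·9 + 3 = 48 —(−1)→ 47

5·9 + 2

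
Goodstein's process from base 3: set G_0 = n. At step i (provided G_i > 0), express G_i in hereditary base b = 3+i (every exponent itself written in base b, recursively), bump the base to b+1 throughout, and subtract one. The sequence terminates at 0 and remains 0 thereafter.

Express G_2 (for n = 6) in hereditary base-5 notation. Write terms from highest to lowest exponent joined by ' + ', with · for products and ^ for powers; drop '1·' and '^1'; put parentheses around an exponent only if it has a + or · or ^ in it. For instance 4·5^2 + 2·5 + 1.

[0] 6 ≡ 2·3 (base 3). Lift 4: 8. −1: 7.
[1] 7 ≡ 4 + 3 (base 4). Lift 5: 8. −1: 7.
[2] 7 ≡ 5 + 2 (base 5). Lift 6: 8. −1: 7.

5 + 2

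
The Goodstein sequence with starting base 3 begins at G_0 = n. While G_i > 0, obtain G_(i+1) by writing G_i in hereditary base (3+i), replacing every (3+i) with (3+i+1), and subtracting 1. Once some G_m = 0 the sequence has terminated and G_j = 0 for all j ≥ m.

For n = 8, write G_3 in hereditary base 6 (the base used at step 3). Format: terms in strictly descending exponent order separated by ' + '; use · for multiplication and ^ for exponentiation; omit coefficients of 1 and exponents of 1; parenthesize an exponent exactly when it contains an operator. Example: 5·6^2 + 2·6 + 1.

6 + 5

[0] 8 ≡ 2·3 + 2 (base 3). Lift 4: 10. −1: 9.
[1] 9 ≡ 2·4 + 1 (base 4). Lift 5: 11. −1: 10.
[2] 10 ≡ 2·5 (base 5). Lift 6: 12. −1: 11.
[3] 11 ≡ 6 + 5 (base 6). Lift 7: 12. −1: 11.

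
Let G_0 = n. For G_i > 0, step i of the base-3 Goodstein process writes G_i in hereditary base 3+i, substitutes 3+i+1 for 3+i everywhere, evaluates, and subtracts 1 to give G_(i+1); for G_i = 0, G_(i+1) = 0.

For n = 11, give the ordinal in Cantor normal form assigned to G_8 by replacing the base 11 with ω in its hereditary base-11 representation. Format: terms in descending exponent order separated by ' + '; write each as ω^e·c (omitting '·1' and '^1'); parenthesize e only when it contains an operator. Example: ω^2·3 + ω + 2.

ω·5

11 —HB3→ 3^2 + 2 —bump→ 4^2 + 2 = 18 —(−1)→ 17
17 —HB4→ 4^2 + 1 —bump→ 5^2 + 1 = 26 —(−1)→ 25
25 —HB5→ 5^2 —bump→ 6^2 = 36 —(−1)→ 35
35 —HB6→ 5·6 + 5 —bump→ 5·7 + 5 = 40 —(−1)→ 39
39 —HB7→ 5·7 + 4 —bump→ 5·8 + 4 = 44 —(−1)→ 43
43 —HB8→ 5·8 + 3 —bump→ 5·9 + 3 = 48 —(−1)→ 47
47 —HB9→ 5·9 + 2 —bump→ 5·10 + 2 = 52 —(−1)→ 51
51 —HB10→ 5·10 + 1 —bump→ 5·11 + 1 = 56 —(−1)→ 55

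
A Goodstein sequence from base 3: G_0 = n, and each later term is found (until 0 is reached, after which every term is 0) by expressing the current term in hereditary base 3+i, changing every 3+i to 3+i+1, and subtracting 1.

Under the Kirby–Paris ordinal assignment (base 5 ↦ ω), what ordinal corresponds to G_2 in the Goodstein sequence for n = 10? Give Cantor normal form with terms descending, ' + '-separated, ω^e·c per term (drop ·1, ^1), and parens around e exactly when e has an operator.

ω·4 + 4

i=0: 10 = 3^2 + 1 (b=3); 3→4: 4^2 + 1 = 17; 17−1 = 16
i=1: 16 = 4^2 (b=4); 4→5: 5^2 = 25; 25−1 = 24
i=2: 24 = 4·5 + 4 (b=5); 5→6: 4·6 + 4 = 28; 28−1 = 27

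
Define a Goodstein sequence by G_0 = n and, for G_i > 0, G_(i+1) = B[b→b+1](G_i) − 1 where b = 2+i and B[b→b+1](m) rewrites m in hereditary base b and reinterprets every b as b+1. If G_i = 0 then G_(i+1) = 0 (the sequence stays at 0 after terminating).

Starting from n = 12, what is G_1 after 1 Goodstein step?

(0) 12|_2 = 2^(2 + 1) + 2^2 ↦ 3^(3 + 1) + 3^3|_3 = 108 ⇒ 107
(1) 107|_3 = 3^(3 + 1) + 2·3^2 + 2·3 + 2 ↦ 4^(4 + 1) + 2·4^2 + 2·4 + 2|_4 = 1066 ⇒ 1065

107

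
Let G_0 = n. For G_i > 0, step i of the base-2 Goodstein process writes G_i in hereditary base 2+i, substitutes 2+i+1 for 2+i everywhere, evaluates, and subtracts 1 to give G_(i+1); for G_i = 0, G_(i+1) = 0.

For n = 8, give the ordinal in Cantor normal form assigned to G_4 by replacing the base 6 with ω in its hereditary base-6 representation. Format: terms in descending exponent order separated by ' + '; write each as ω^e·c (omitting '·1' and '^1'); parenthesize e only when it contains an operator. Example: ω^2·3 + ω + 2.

ω^ω·2 + ω^2·2 + ω + 5

G_0 = 8. HB_2(8) = 2^(2 + 1). Bump = 81. G_1 = 80.
G_1 = 80. HB_3(80) = 2·3^3 + 2·3^2 + 2·3 + 2. Bump = 554. G_2 = 553.
G_2 = 553. HB_4(553) = 2·4^4 + 2·4^2 + 2·4 + 1. Bump = 6311. G_3 = 6310.
G_3 = 6310. HB_5(6310) = 2·5^5 + 2·5^2 + 2·5. Bump = 93396. G_4 = 93395.
G_4 = 93395. HB_6(93395) = 2·6^6 + 2·6^2 + 6 + 5. Bump = 1647196. G_5 = 1647195.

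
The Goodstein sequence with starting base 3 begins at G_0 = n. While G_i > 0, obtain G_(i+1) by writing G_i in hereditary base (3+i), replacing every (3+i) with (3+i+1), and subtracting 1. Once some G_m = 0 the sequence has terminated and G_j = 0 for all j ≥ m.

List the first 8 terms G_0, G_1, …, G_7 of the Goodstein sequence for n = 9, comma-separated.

9 —HB3→ 3^2 —bump→ 4^2 = 16 —(−1)→ 15
15 —HB4→ 3·4 + 3 —bump→ 3·5 + 3 = 18 —(−1)→ 17
17 —HB5→ 3·5 + 2 —bump→ 3·6 + 2 = 20 —(−1)→ 19
19 —HB6→ 3·6 + 1 —bump→ 3·7 + 1 = 22 —(−1)→ 21
21 —HB7→ 3·7 —bump→ 3·8 = 24 —(−1)→ 23
23 —HB8→ 2·8 + 7 —bump→ 2·9 + 7 = 25 —(−1)→ 24
24 —HB9→ 2·9 + 6 —bump→ 2·10 + 6 = 26 —(−1)→ 25

9, 15, 17, 19, 21, 23, 24, 25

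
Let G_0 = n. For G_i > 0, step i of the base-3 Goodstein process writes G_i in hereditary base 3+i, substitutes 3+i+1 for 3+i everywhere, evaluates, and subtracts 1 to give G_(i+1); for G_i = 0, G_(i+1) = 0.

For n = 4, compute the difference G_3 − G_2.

G_0=4  [base 3] 3 + 1  →[3↦4]→  4 + 1 = 5  −1 ⇒ G_1=4
G_1=4  [base 4] 4  →[4↦5]→  5 = 5  −1 ⇒ G_2=4
G_2=4  [base 5] 4  →[5↦6]→  4 = 4  −1 ⇒ G_3=3

-1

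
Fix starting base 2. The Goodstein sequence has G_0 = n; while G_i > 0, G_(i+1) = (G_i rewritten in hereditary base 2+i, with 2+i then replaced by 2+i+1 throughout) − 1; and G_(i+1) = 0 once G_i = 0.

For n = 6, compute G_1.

step 0: 6 = 2^2 + 2; sub 3 for 2: 3^3 + 3; = 30; G_1 = 30−1 = 29
step 1: 29 = 3^3 + 2; sub 4 for 3: 4^4 + 2; = 258; G_2 = 258−1 = 257

29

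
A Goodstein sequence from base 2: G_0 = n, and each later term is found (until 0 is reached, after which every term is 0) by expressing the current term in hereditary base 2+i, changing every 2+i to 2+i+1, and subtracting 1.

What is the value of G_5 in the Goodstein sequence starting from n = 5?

1197

i=0: 5 = 2^2 + 1 (b=2); 2→3: 3^3 + 1 = 28; 28−1 = 27
i=1: 27 = 3^3 (b=3); 3→4: 4^4 = 256; 256−1 = 255
i=2: 255 = 3·4^3 + 3·4^2 + 3·4 + 3 (b=4); 4→5: 3·5^3 + 3·5^2 + 3·5 + 3 = 468; 468−1 = 467
i=3: 467 = 3·5^3 + 3·5^2 + 3·5 + 2 (b=5); 5→6: 3·6^3 + 3·6^2 + 3·6 + 2 = 776; 776−1 = 775
i=4: 775 = 3·6^3 + 3·6^2 + 3·6 + 1 (b=6); 6→7: 3·7^3 + 3·7^2 + 3·7 + 1 = 1198; 1198−1 = 1197
i=5: 1197 = 3·7^3 + 3·7^2 + 3·7 (b=7); 7→8: 3·8^3 + 3·8^2 + 3·8 = 1752; 1752−1 = 1751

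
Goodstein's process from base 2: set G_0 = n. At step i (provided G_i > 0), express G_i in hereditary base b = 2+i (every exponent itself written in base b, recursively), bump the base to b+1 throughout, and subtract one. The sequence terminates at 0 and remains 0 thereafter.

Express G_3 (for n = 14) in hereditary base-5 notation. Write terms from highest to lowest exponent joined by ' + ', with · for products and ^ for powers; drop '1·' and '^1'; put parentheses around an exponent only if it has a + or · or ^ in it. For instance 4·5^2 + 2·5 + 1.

[0] 14 ≡ 2^(2 + 1) + 2^2 + 2 (base 2). Lift 3: 111. −1: 110.
[1] 110 ≡ 3^(3 + 1) + 3^3 + 2 (base 3). Lift 4: 1282. −1: 1281.
[2] 1281 ≡ 4^(4 + 1) + 4^4 + 1 (base 4). Lift 5: 18751. −1: 18750.
[3] 18750 ≡ 5^(5 + 1) + 5^5 (base 5). Lift 6: 326592. −1: 326591.

5^(5 + 1) + 5^5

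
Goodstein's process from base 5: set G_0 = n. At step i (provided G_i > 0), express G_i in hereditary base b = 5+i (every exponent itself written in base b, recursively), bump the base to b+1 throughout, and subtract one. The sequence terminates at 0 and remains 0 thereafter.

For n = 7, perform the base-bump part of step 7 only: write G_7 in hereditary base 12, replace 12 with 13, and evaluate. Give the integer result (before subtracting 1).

3

G_0 = 7. HB_5(7) = 5 + 2. Bump = 8. G_1 = 7.
G_1 = 7. HB_6(7) = 6 + 1. Bump = 8. G_2 = 7.
G_2 = 7. HB_7(7) = 7. Bump = 8. G_3 = 7.
G_3 = 7. HB_8(7) = 7. Bump = 7. G_4 = 6.
G_4 = 6. HB_9(6) = 6. Bump = 6. G_5 = 5.
G_5 = 5. HB_10(5) = 5. Bump = 5. G_6 = 4.
G_6 = 4. HB_11(4) = 4. Bump = 4. G_7 = 3.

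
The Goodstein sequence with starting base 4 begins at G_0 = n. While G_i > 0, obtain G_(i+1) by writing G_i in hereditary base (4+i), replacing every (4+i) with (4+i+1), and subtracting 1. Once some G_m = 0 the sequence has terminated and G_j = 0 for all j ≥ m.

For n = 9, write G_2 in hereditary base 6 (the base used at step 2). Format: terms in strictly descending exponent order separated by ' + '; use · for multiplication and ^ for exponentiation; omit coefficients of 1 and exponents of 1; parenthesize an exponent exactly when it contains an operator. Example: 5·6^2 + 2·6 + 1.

9 —HB4→ 2·4 + 1 —bump→ 2·5 + 1 = 11 —(−1)→ 10
10 —HB5→ 2·5 —bump→ 2·6 = 12 —(−1)→ 11
11 —HB6→ 6 + 5 —bump→ 7 + 5 = 12 —(−1)→ 11

6 + 5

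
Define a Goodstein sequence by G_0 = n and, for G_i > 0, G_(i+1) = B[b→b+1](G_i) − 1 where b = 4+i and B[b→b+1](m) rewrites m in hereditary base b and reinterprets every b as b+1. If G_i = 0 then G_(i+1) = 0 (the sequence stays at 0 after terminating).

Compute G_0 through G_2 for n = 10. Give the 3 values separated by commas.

10, 11, 12

G_0 = 10. HB_4(10) = 2·4 + 2. Bump = 12. G_1 = 11.
G_1 = 11. HB_5(11) = 2·5 + 1. Bump = 13. G_2 = 12.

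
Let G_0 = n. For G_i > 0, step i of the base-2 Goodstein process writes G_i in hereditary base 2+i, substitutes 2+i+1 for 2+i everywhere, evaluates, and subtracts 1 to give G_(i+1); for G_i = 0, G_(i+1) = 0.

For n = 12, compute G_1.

107

G_0=12  [base 2] 2^(2 + 1) + 2^2  →[2↦3]→  3^(3 + 1) + 3^3 = 108  −1 ⇒ G_1=107
G_1=107  [base 3] 3^(3 + 1) + 2·3^2 + 2·3 + 2  →[3↦4]→  4^(4 + 1) + 2·4^2 + 2·4 + 2 = 1066  −1 ⇒ G_2=1065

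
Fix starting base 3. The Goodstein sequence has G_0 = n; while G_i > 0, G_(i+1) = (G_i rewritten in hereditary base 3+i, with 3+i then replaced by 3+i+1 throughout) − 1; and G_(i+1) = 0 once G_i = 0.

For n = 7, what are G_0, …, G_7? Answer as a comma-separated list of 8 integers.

step 0: 7 = 2·3 + 1; sub 4 for 3: 2·4 + 1; = 9; G_1 = 9−1 = 8
step 1: 8 = 2·4; sub 5 for 4: 2·5; = 10; G_2 = 10−1 = 9
step 2: 9 = 5 + 4; sub 6 for 5: 6 + 4; = 10; G_3 = 10−1 = 9
step 3: 9 = 6 + 3; sub 7 for 6: 7 + 3; = 10; G_4 = 10−1 = 9
step 4: 9 = 7 + 2; sub 8 for 7: 8 + 2; = 10; G_5 = 10−1 = 9
step 5: 9 = 8 + 1; sub 9 for 8: 9 + 1; = 10; G_6 = 10−1 = 9
step 6: 9 = 9; sub 10 for 9: 10; = 10; G_7 = 10−1 = 9

7, 8, 9, 9, 9, 9, 9, 9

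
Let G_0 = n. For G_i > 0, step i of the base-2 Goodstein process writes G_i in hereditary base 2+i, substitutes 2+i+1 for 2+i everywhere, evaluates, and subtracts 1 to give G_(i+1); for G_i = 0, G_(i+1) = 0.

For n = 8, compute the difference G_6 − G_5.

G_0=8  [base 2] 2^(2 + 1)  →[2↦3]→  3^(3 + 1) = 81  −1 ⇒ G_1=80
G_1=80  [base 3] 2·3^3 + 2·3^2 + 2·3 + 2  →[3↦4]→  2·4^4 + 2·4^2 + 2·4 + 2 = 554  −1 ⇒ G_2=553
G_2=553  [base 4] 2·4^4 + 2·4^2 + 2·4 + 1  →[4↦5]→  2·5^5 + 2·5^2 + 2·5 + 1 = 6311  −1 ⇒ G_3=6310
G_3=6310  [base 5] 2·5^5 + 2·5^2 + 2·5  →[5↦6]→  2·6^6 + 2·6^2 + 2·6 = 93396  −1 ⇒ G_4=93395
G_4=93395  [base 6] 2·6^6 + 2·6^2 + 6 + 5  →[6↦7]→  2·7^7 + 2·7^2 + 7 + 5 = 1647196  −1 ⇒ G_5=1647195
G_5=1647195  [base 7] 2·7^7 + 2·7^2 + 7 + 4  →[7↦8]→  2·8^8 + 2·8^2 + 8 + 4 = 33554572  −1 ⇒ G_6=33554571

31907376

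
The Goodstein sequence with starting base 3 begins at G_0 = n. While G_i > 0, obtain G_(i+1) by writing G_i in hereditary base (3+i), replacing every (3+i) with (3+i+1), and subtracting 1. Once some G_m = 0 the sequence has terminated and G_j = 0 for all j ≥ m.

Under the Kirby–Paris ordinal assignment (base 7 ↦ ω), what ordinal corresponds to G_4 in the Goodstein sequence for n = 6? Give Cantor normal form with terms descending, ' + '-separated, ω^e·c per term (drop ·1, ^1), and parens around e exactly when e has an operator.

ω

G_0 = 6. HB_3(6) = 2·3. Bump = 8. G_1 = 7.
G_1 = 7. HB_4(7) = 4 + 3. Bump = 8. G_2 = 7.
G_2 = 7. HB_5(7) = 5 + 2. Bump = 8. G_3 = 7.
G_3 = 7. HB_6(7) = 6 + 1. Bump = 8. G_4 = 7.
G_4 = 7. HB_7(7) = 7. Bump = 8. G_5 = 7.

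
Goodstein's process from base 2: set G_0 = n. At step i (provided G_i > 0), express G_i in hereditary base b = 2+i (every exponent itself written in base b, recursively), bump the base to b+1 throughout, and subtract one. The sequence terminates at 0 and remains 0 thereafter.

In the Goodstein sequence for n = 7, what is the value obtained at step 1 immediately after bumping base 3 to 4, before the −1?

260

base 2: 7 = 2^2 + 2 + 1; at 3: 3^3 + 3 + 1 = 31; next = 30
base 3: 30 = 3^3 + 3; at 4: 4^4 + 4 = 260; next = 259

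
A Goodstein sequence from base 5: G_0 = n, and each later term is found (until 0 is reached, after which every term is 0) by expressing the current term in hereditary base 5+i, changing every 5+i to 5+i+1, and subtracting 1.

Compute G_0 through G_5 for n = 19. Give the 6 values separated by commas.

G_0 = 19. HB_5(19) = 3·5 + 4. Bump = 22. G_1 = 21.
G_1 = 21. HB_6(21) = 3·6 + 3. Bump = 24. G_2 = 23.
G_2 = 23. HB_7(23) = 3·7 + 2. Bump = 26. G_3 = 25.
G_3 = 25. HB_8(25) = 3·8 + 1. Bump = 28. G_4 = 27.
G_4 = 27. HB_9(27) = 3·9. Bump = 30. G_5 = 29.

19, 21, 23, 25, 27, 29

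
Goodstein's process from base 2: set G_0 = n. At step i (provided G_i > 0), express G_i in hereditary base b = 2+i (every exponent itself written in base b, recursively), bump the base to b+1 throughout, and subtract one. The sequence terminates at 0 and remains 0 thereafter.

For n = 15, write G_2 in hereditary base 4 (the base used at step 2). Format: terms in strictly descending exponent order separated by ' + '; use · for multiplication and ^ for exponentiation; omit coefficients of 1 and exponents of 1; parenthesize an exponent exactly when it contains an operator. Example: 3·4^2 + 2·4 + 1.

base 2: 15 = 2^(2 + 1) + 2^2 + 2 + 1; at 3: 3^(3 + 1) + 3^3 + 3 + 1 = 112; next = 111
base 3: 111 = 3^(3 + 1) + 3^3 + 3; at 4: 4^(4 + 1) + 4^4 + 4 = 1284; next = 1283

4^(4 + 1) + 4^4 + 3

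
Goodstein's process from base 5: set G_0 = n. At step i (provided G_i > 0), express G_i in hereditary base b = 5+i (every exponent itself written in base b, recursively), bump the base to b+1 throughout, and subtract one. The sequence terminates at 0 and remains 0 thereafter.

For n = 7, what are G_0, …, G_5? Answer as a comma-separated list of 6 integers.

7, 7, 7, 7, 6, 5

G_0 = 7. HB_5(7) = 5 + 2. Bump = 8. G_1 = 7.
G_1 = 7. HB_6(7) = 6 + 1. Bump = 8. G_2 = 7.
G_2 = 7. HB_7(7) = 7. Bump = 8. G_3 = 7.
G_3 = 7. HB_8(7) = 7. Bump = 7. G_4 = 6.
G_4 = 6. HB_9(6) = 6. Bump = 6. G_5 = 5.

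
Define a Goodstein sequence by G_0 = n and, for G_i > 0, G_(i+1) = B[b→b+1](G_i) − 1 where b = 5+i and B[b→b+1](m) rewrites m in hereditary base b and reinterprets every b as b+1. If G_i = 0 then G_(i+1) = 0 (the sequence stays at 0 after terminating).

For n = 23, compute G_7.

G_0 = 23. HB_5(23) = 4·5 + 3. Bump = 27. G_1 = 26.
G_1 = 26. HB_6(26) = 4·6 + 2. Bump = 30. G_2 = 29.
G_2 = 29. HB_7(29) = 4·7 + 1. Bump = 33. G_3 = 32.
G_3 = 32. HB_8(32) = 4·8. Bump = 36. G_4 = 35.
G_4 = 35. HB_9(35) = 3·9 + 8. Bump = 38. G_5 = 37.
G_5 = 37. HB_10(37) = 3·10 + 7. Bump = 40. G_6 = 39.
G_6 = 39. HB_11(39) = 3·11 + 6. Bump = 42. G_7 = 41.
G_7 = 41. HB_12(41) = 3·12 + 5. Bump = 44. G_8 = 43.

41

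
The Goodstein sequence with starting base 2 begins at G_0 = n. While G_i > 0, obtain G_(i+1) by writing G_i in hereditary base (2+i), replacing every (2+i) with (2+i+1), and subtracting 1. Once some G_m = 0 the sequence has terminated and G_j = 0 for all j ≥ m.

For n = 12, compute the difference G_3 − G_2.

12 —HB2→ 2^(2 + 1) + 2^2 —bump→ 3^(3 + 1) + 3^3 = 108 —(−1)→ 107
107 —HB3→ 3^(3 + 1) + 2·3^2 + 2·3 + 2 —bump→ 4^(4 + 1) + 2·4^2 + 2·4 + 2 = 1066 —(−1)→ 1065
1065 —HB4→ 4^(4 + 1) + 2·4^2 + 2·4 + 1 —bump→ 5^(5 + 1) + 2·5^2 + 2·5 + 1 = 15686 —(−1)→ 15685

14620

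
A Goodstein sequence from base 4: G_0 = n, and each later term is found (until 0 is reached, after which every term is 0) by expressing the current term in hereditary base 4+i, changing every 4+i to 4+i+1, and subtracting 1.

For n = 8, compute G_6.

G_0 = 8. HB_4(8) = 2·4. Bump = 10. G_1 = 9.
G_1 = 9. HB_5(9) = 5 + 4. Bump = 10. G_2 = 9.
G_2 = 9. HB_6(9) = 6 + 3. Bump = 10. G_3 = 9.
G_3 = 9. HB_7(9) = 7 + 2. Bump = 10. G_4 = 9.
G_4 = 9. HB_8(9) = 8 + 1. Bump = 10. G_5 = 9.
G_5 = 9. HB_9(9) = 9. Bump = 10. G_6 = 9.
G_6 = 9. HB_10(9) = 9. Bump = 9. G_7 = 8.

9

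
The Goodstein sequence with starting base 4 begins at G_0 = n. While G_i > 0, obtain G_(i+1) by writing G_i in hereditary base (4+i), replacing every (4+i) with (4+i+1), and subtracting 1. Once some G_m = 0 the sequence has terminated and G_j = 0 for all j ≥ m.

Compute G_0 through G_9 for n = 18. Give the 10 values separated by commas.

18, 26, 36, 48, 53, 58, 63, 68, 73, 78

18 —HB4→ 4^2 + 2 —bump→ 5^2 + 2 = 27 —(−1)→ 26
26 —HB5→ 5^2 + 1 —bump→ 6^2 + 1 = 37 —(−1)→ 36
36 —HB6→ 6^2 —bump→ 7^2 = 49 —(−1)→ 48
48 —HB7→ 6·7 + 6 —bump→ 6·8 + 6 = 54 —(−1)→ 53
53 —HB8→ 6·8 + 5 —bump→ 6·9 + 5 = 59 —(−1)→ 58
58 —HB9→ 6·9 + 4 —bump→ 6·10 + 4 = 64 —(−1)→ 63
63 —HB10→ 6·10 + 3 —bump→ 6·11 + 3 = 69 —(−1)→ 68
68 —HB11→ 6·11 + 2 —bump→ 6·12 + 2 = 74 —(−1)→ 73
73 —HB12→ 6·12 + 1 —bump→ 6·13 + 1 = 79 —(−1)→ 78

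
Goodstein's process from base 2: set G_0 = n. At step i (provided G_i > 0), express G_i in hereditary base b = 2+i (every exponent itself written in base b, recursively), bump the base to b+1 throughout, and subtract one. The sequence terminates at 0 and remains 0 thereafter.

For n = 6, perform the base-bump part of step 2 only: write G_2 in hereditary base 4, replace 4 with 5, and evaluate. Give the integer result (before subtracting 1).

3126

G_0=6  [base 2] 2^2 + 2  →[2↦3]→  3^3 + 3 = 30  −1 ⇒ G_1=29
G_1=29  [base 3] 3^3 + 2  →[3↦4]→  4^4 + 2 = 258  −1 ⇒ G_2=257
G_2=257  [base 4] 4^4 + 1  →[4↦5]→  5^5 + 1 = 3126  −1 ⇒ G_3=3125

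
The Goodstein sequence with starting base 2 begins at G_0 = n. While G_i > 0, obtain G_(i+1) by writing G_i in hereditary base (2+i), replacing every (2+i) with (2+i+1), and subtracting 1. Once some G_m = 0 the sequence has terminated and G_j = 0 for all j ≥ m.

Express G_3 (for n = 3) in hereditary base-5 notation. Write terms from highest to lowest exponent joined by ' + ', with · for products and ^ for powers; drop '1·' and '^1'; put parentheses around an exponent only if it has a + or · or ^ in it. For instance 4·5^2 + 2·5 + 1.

[0] 3 ≡ 2 + 1 (base 2). Lift 3: 4. −1: 3.
[1] 3 ≡ 3 (base 3). Lift 4: 4. −1: 3.
[2] 3 ≡ 3 (base 4). Lift 5: 3. −1: 2.
[3] 2 ≡ 2 (base 5). Lift 6: 2. −1: 1.

2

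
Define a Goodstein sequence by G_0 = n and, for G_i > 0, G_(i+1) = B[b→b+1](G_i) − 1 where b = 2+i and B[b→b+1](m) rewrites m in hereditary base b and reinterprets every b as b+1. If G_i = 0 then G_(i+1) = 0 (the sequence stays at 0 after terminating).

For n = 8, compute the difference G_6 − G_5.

G_0 = 8. HB_2(8) = 2^(2 + 1). Bump = 81. G_1 = 80.
G_1 = 80. HB_3(80) = 2·3^3 + 2·3^2 + 2·3 + 2. Bump = 554. G_2 = 553.
G_2 = 553. HB_4(553) = 2·4^4 + 2·4^2 + 2·4 + 1. Bump = 6311. G_3 = 6310.
G_3 = 6310. HB_5(6310) = 2·5^5 + 2·5^2 + 2·5. Bump = 93396. G_4 = 93395.
G_4 = 93395. HB_6(93395) = 2·6^6 + 2·6^2 + 6 + 5. Bump = 1647196. G_5 = 1647195.
G_5 = 1647195. HB_7(1647195) = 2·7^7 + 2·7^2 + 7 + 4. Bump = 33554572. G_6 = 33554571.

31907376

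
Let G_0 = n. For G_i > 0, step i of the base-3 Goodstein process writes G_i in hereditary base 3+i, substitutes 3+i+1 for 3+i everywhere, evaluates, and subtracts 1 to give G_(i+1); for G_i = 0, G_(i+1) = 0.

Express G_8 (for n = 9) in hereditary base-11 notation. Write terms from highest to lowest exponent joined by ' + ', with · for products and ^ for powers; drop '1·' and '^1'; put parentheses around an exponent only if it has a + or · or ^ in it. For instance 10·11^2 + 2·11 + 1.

(0) 9|_3 = 3^2 ↦ 4^2|_4 = 16 ⇒ 15
(1) 15|_4 = 3·4 + 3 ↦ 3·5 + 3|_5 = 18 ⇒ 17
(2) 17|_5 = 3·5 + 2 ↦ 3·6 + 2|_6 = 20 ⇒ 19
(3) 19|_6 = 3·6 + 1 ↦ 3·7 + 1|_7 = 22 ⇒ 21
(4) 21|_7 = 3·7 ↦ 3·8|_8 = 24 ⇒ 23
(5) 23|_8 = 2·8 + 7 ↦ 2·9 + 7|_9 = 25 ⇒ 24
(6) 24|_9 = 2·9 + 6 ↦ 2·10 + 6|_10 = 26 ⇒ 25
(7) 25|_10 = 2·10 + 5 ↦ 2·11 + 5|_11 = 27 ⇒ 26
(8) 26|_11 = 2·11 + 4 ↦ 2·12 + 4|_12 = 28 ⇒ 27

2·11 + 4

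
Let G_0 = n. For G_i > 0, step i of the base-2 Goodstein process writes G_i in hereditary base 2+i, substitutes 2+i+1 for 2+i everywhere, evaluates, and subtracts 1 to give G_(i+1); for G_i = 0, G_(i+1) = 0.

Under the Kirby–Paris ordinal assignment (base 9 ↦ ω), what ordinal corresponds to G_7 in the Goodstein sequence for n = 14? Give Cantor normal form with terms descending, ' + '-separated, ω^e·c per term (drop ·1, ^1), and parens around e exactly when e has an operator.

ω^(ω + 1) + ω^5·5 + ω^4·5 + ω^3·5 + ω^2·5 + ω·5 + 2

[0] 14 ≡ 2^(2 + 1) + 2^2 + 2 (base 2). Lift 3: 111. −1: 110.
[1] 110 ≡ 3^(3 + 1) + 3^3 + 2 (base 3). Lift 4: 1282. −1: 1281.
[2] 1281 ≡ 4^(4 + 1) + 4^4 + 1 (base 4). Lift 5: 18751. −1: 18750.
[3] 18750 ≡ 5^(5 + 1) + 5^5 (base 5). Lift 6: 326592. −1: 326591.
[4] 326591 ≡ 6^(6 + 1) + 5·6^5 + 5·6^4 + 5·6^3 + 5·6^2 + 5·6 + 5 (base 6). Lift 7: 5862841. −1: 5862840.
[5] 5862840 ≡ 7^(7 + 1) + 5·7^5 + 5·7^4 + 5·7^3 + 5·7^2 + 5·7 + 4 (base 7). Lift 8: 134404972. −1: 134404971.
[6] 134404971 ≡ 8^(8 + 1) + 5·8^5 + 5·8^4 + 5·8^3 + 5·8^2 + 5·8 + 3 (base 8). Lift 9: 3487116549. −1: 3487116548.
[7] 3487116548 ≡ 9^(9 + 1) + 5·9^5 + 5·9^4 + 5·9^3 + 5·9^2 + 5·9 + 2 (base 9). Lift 10: 100000555552. −1: 100000555551.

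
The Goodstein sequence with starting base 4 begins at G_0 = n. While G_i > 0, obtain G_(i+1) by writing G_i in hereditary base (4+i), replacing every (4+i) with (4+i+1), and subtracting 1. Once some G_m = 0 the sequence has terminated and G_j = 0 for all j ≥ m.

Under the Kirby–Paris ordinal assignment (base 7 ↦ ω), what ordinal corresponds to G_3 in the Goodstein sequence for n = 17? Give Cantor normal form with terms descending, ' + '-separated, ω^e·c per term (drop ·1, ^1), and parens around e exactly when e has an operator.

base 4: 17 = 4^2 + 1; at 5: 5^2 + 1 = 26; next = 25
base 5: 25 = 5^2; at 6: 6^2 = 36; next = 35
base 6: 35 = 5·6 + 5; at 7: 5·7 + 5 = 40; next = 39
base 7: 39 = 5·7 + 4; at 8: 5·8 + 4 = 44; next = 43

ω·5 + 4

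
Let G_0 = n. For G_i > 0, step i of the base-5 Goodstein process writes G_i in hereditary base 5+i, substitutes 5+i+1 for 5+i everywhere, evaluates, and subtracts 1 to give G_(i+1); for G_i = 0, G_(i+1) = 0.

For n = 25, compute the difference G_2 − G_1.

25 —HB5→ 5^2 —bump→ 6^2 = 36 —(−1)→ 35
35 —HB6→ 5·6 + 5 —bump→ 5·7 + 5 = 40 —(−1)→ 39

4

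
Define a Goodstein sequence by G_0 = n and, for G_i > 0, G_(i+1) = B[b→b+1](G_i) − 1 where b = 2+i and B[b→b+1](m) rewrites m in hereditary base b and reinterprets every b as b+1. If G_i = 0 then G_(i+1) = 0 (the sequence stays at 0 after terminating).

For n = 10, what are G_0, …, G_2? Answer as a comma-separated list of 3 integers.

10, 83, 1025

G_0 = 10. HB_2(10) = 2^(2 + 1) + 2. Bump = 84. G_1 = 83.
G_1 = 83. HB_3(83) = 3^(3 + 1) + 2. Bump = 1026. G_2 = 1025.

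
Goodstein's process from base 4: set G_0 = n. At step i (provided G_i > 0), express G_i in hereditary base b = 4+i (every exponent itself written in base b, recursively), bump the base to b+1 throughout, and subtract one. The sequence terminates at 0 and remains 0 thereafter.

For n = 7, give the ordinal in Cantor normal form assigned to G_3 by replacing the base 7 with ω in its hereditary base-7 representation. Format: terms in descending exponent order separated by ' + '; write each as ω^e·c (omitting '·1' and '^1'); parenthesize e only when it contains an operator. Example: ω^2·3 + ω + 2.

i=0: 7 = 4 + 3 (b=4); 4→5: 5 + 3 = 8; 8−1 = 7
i=1: 7 = 5 + 2 (b=5); 5→6: 6 + 2 = 8; 8−1 = 7
i=2: 7 = 6 + 1 (b=6); 6→7: 7 + 1 = 8; 8−1 = 7

ω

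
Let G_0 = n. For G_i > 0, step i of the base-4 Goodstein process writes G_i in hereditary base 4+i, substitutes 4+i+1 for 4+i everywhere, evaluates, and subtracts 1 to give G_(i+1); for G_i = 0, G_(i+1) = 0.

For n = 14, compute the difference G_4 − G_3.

G_0 = 14. HB_4(14) = 3·4 + 2. Bump = 17. G_1 = 16.
G_1 = 16. HB_5(16) = 3·5 + 1. Bump = 19. G_2 = 18.
G_2 = 18. HB_6(18) = 3·6. Bump = 21. G_3 = 20.
G_3 = 20. HB_7(20) = 2·7 + 6. Bump = 22. G_4 = 21.

1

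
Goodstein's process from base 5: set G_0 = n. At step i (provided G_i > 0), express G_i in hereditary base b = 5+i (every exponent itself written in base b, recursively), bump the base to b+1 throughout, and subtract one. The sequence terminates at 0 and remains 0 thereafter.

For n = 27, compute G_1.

37

27 —HB5→ 5^2 + 2 —bump→ 6^2 + 2 = 38 —(−1)→ 37
37 —HB6→ 6^2 + 1 —bump→ 7^2 + 1 = 50 —(−1)→ 49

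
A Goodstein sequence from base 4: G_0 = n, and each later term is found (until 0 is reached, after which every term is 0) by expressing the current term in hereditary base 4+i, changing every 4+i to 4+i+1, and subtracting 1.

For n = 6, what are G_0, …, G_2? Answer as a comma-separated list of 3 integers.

6, 6, 6

[0] 6 ≡ 4 + 2 (base 4). Lift 5: 7. −1: 6.
[1] 6 ≡ 5 + 1 (base 5). Lift 6: 7. −1: 6.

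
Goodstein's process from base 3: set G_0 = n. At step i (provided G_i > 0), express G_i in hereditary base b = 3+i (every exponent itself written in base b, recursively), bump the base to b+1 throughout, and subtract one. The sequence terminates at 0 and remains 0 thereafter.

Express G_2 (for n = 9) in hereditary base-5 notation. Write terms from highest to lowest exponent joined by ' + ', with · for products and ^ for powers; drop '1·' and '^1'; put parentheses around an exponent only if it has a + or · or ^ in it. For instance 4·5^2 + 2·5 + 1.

base 3: 9 = 3^2; at 4: 4^2 = 16; next = 15
base 4: 15 = 3·4 + 3; at 5: 3·5 + 3 = 18; next = 17
base 5: 17 = 3·5 + 2; at 6: 3·6 + 2 = 20; next = 19

3·5 + 2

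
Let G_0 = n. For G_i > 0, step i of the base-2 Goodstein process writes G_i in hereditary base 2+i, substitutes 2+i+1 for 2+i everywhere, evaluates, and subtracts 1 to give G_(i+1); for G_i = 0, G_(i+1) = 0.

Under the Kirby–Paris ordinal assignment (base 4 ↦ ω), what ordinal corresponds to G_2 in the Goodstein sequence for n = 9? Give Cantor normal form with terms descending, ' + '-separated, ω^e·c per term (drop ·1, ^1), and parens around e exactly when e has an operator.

ω^ω·3 + ω^3·3 + ω^2·3 + ω·3 + 3

[0] 9 ≡ 2^(2 + 1) + 1 (base 2). Lift 3: 82. −1: 81.
[1] 81 ≡ 3^(3 + 1) (base 3). Lift 4: 1024. −1: 1023.
[2] 1023 ≡ 3·4^4 + 3·4^3 + 3·4^2 + 3·4 + 3 (base 4). Lift 5: 9843. −1: 9842.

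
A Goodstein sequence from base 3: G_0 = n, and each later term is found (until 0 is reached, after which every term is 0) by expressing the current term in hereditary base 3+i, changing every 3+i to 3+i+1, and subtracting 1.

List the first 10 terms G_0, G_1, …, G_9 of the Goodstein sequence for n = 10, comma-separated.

G_0 = 10. HB_3(10) = 3^2 + 1. Bump = 17. G_1 = 16.
G_1 = 16. HB_4(16) = 4^2. Bump = 25. G_2 = 24.
G_2 = 24. HB_5(24) = 4·5 + 4. Bump = 28. G_3 = 27.
G_3 = 27. HB_6(27) = 4·6 + 3. Bump = 31. G_4 = 30.
G_4 = 30. HB_7(30) = 4·7 + 2. Bump = 34. G_5 = 33.
G_5 = 33. HB_8(33) = 4·8 + 1. Bump = 37. G_6 = 36.
G_6 = 36. HB_9(36) = 4·9. Bump = 40. G_7 = 39.
G_7 = 39. HB_10(39) = 3·10 + 9. Bump = 42. G_8 = 41.
G_8 = 41. HB_11(41) = 3·11 + 8. Bump = 44. G_9 = 43.

10, 16, 24, 27, 30, 33, 36, 39, 41, 43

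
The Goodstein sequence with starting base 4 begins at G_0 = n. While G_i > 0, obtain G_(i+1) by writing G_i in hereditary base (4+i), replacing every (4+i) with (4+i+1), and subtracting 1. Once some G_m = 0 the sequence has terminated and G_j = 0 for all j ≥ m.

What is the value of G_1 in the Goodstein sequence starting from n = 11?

step 0: 11 = 2·4 + 3; sub 5 for 4: 2·5 + 3; = 13; G_1 = 13−1 = 12
step 1: 12 = 2·5 + 2; sub 6 for 5: 2·6 + 2; = 14; G_2 = 14−1 = 13

12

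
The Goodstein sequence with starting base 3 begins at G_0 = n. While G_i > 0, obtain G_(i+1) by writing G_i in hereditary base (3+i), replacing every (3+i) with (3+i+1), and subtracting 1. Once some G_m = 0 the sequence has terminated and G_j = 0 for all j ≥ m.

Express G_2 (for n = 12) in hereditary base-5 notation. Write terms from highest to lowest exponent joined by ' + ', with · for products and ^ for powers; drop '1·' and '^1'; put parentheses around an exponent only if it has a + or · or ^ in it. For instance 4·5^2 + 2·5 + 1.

5^2 + 2

[0] 12 ≡ 3^2 + 3 (base 3). Lift 4: 20. −1: 19.
[1] 19 ≡ 4^2 + 3 (base 4). Lift 5: 28. −1: 27.
[2] 27 ≡ 5^2 + 2 (base 5). Lift 6: 38. −1: 37.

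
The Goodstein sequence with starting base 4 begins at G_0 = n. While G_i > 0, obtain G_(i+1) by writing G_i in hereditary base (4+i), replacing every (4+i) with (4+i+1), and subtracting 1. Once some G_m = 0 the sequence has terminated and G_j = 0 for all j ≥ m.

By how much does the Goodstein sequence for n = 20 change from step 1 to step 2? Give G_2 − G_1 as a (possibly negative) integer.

10

base 4: 20 = 4^2 + 4; at 5: 5^2 + 5 = 30; next = 29
base 5: 29 = 5^2 + 4; at 6: 6^2 + 4 = 40; next = 39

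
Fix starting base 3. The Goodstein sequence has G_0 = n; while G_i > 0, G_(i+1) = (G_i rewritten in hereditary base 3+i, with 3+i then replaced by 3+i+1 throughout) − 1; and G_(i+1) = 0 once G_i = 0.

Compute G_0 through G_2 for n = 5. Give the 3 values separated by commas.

5, 5, 5

G_0 = 5. HB_3(5) = 3 + 2. Bump = 6. G_1 = 5.
G_1 = 5. HB_4(5) = 4 + 1. Bump = 6. G_2 = 5.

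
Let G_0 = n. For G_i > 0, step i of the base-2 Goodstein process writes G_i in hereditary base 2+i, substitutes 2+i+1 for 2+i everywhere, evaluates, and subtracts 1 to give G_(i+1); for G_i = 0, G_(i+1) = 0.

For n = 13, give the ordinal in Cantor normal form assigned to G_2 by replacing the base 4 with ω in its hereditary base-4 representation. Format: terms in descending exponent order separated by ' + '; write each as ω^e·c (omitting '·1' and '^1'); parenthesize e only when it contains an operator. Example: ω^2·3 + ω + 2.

(0) 13|_2 = 2^(2 + 1) + 2^2 + 1 ↦ 3^(3 + 1) + 3^3 + 1|_3 = 109 ⇒ 108
(1) 108|_3 = 3^(3 + 1) + 3^3 ↦ 4^(4 + 1) + 4^4|_4 = 1280 ⇒ 1279
(2) 1279|_4 = 4^(4 + 1) + 3·4^3 + 3·4^2 + 3·4 + 3 ↦ 5^(5 + 1) + 3·5^3 + 3·5^2 + 3·5 + 3|_5 = 16093 ⇒ 16092

ω^(ω + 1) + ω^3·3 + ω^2·3 + ω·3 + 3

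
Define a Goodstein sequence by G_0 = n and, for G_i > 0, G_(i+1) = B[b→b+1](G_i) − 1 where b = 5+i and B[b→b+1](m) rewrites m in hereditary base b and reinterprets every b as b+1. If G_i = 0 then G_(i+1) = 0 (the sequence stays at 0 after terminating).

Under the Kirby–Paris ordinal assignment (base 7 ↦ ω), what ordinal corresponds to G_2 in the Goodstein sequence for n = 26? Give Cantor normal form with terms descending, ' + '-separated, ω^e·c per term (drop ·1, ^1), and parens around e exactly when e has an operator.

base 5: 26 = 5^2 + 1; at 6: 6^2 + 1 = 37; next = 36
base 6: 36 = 6^2; at 7: 7^2 = 49; next = 48

ω·6 + 6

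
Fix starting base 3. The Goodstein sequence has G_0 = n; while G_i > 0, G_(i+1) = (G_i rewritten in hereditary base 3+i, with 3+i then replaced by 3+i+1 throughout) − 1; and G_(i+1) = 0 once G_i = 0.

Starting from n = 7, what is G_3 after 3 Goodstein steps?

9

i=0: 7 = 2·3 + 1 (b=3); 3→4: 2·4 + 1 = 9; 9−1 = 8
i=1: 8 = 2·4 (b=4); 4→5: 2·5 = 10; 10−1 = 9
i=2: 9 = 5 + 4 (b=5); 5→6: 6 + 4 = 10; 10−1 = 9
i=3: 9 = 6 + 3 (b=6); 6→7: 7 + 3 = 10; 10−1 = 9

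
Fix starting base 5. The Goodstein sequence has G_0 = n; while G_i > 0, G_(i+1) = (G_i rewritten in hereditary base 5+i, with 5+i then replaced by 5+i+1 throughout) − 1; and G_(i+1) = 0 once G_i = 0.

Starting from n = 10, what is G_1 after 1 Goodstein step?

11

base 5: 10 = 2·5; at 6: 2·6 = 12; next = 11
base 6: 11 = 6 + 5; at 7: 7 + 5 = 12; next = 11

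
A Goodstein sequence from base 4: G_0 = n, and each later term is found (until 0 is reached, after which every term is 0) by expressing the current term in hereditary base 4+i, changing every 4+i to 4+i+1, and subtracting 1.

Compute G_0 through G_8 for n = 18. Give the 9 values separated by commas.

base 4: 18 = 4^2 + 2; at 5: 5^2 + 2 = 27; next = 26
base 5: 26 = 5^2 + 1; at 6: 6^2 + 1 = 37; next = 36
base 6: 36 = 6^2; at 7: 7^2 = 49; next = 48
base 7: 48 = 6·7 + 6; at 8: 6·8 + 6 = 54; next = 53
base 8: 53 = 6·8 + 5; at 9: 6·9 + 5 = 59; next = 58
base 9: 58 = 6·9 + 4; at 10: 6·10 + 4 = 64; next = 63
base 10: 63 = 6·10 + 3; at 11: 6·11 + 3 = 69; next = 68
base 11: 68 = 6·11 + 2; at 12: 6·12 + 2 = 74; next = 73

18, 26, 36, 48, 53, 58, 63, 68, 73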